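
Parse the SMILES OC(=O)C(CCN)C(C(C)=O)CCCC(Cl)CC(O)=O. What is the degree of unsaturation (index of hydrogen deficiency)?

Molecular formula: C13H22ClNO5.
DoU = (2C + 2 + N − H − X) / 2, where X is the halogen count and O/S are ignored.
    = (2·13 + 2 + 1 − 22 − 1) / 2 = 6 / 2 = 3.

3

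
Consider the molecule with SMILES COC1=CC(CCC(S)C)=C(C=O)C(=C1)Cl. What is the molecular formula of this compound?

Walk through each heavy atom and fill implicit hydrogens from standard valence (C 4, N 3, O 2, S 2, halogen 1):
  atom 1: C, bond orders sum to 1 (valence 4) → 3 H
  atom 2: O, bond orders sum to 2 (valence 2) → 0 H
  atom 3: C, bond orders sum to 4 (valence 4) → 0 H
  atom 4: C, bond orders sum to 3 (valence 4) → 1 H
  atom 5: C, bond orders sum to 4 (valence 4) → 0 H
  atom 6: C, bond orders sum to 2 (valence 4) → 2 H
  atom 7: C, bond orders sum to 2 (valence 4) → 2 H
  atom 8: C, bond orders sum to 3 (valence 4) → 1 H
  atom 9: S, bond orders sum to 1 (valence 2) → 1 H
  atom 10: C, bond orders sum to 1 (valence 4) → 3 H
  atom 11: C, bond orders sum to 4 (valence 4) → 0 H
  atom 12: C, bond orders sum to 3 (valence 4) → 1 H
  atom 13: O, bond orders sum to 2 (valence 2) → 0 H
  atom 14: C, bond orders sum to 4 (valence 4) → 0 H
  atom 15: C, bond orders sum to 3 (valence 4) → 1 H
  atom 16: Cl (halogen, monovalent) → 0 H
Totals → C:12, H:15, Cl:1, O:2, S:1.

C12H15ClO2S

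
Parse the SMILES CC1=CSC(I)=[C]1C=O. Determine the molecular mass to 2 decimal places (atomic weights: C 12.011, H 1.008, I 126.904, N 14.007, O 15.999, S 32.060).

252.07 g/mol

First, the molecular formula is C6H5IOS (counting implicit H from valence).
  C: 6 × 12.011 = 72.066
  H: 5 × 1.008 = 5.040
  I: 1 × 126.904 = 126.904
  O: 1 × 15.999 = 15.999
  S: 1 × 32.060 = 32.060
Sum: 6×12.011 + 5×1.008 + 1×126.904 + 1×15.999 + 1×32.060 = 252.069 → 252.07 g/mol.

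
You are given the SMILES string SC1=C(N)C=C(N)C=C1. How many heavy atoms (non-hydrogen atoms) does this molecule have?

9

Every atom symbol written in the SMILES (organic subset) is one heavy atom; implicit H are not written.
Heavy atoms by element → C:6, N:2, S:1.
Total: 9.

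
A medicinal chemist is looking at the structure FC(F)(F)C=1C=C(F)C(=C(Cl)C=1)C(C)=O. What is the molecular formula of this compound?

Walk through each heavy atom and fill implicit hydrogens from standard valence (C 4, N 3, O 2, S 2, halogen 1):
  atom 1: F (halogen, monovalent) → 0 H
  atom 2: C, bond orders sum to 4 (valence 4) → 0 H
  atom 3: F (halogen, monovalent) → 0 H
  atom 4: F (halogen, monovalent) → 0 H
  atom 5: C, bond orders sum to 4 (valence 4) → 0 H
  atom 6: C, bond orders sum to 3 (valence 4) → 1 H
  atom 7: C, bond orders sum to 4 (valence 4) → 0 H
  atom 8: F (halogen, monovalent) → 0 H
  atom 9: C, bond orders sum to 4 (valence 4) → 0 H
  atom 10: C, bond orders sum to 4 (valence 4) → 0 H
  atom 11: Cl (halogen, monovalent) → 0 H
  atom 12: C, bond orders sum to 3 (valence 4) → 1 H
  atom 13: C, bond orders sum to 4 (valence 4) → 0 H
  atom 14: C, bond orders sum to 1 (valence 4) → 3 H
  atom 15: O, bond orders sum to 2 (valence 2) → 0 H
Totals → C:9, H:5, Cl:1, F:4, O:1.

C9H5ClF4O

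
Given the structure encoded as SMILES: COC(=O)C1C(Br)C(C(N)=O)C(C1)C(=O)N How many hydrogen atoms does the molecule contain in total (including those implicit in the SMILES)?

13

Walk through each heavy atom and fill implicit hydrogens from standard valence (C 4, N 3, O 2, S 2, halogen 1):
  atom 1: C, bond orders sum to 1 (valence 4) → 3 H
  atom 2: O, bond orders sum to 2 (valence 2) → 0 H
  atom 3: C, bond orders sum to 4 (valence 4) → 0 H
  atom 4: O, bond orders sum to 2 (valence 2) → 0 H
  atom 5: C, bond orders sum to 3 (valence 4) → 1 H
  atom 6: C, bond orders sum to 3 (valence 4) → 1 H
  atom 7: Br (halogen, monovalent) → 0 H
  atom 8: C, bond orders sum to 3 (valence 4) → 1 H
  atom 9: C, bond orders sum to 4 (valence 4) → 0 H
  atom 10: N, bond orders sum to 1 (valence 3) → 2 H
  atom 11: O, bond orders sum to 2 (valence 2) → 0 H
  atom 12: C, bond orders sum to 3 (valence 4) → 1 H
  atom 13: C, bond orders sum to 2 (valence 4) → 2 H
  atom 14: C, bond orders sum to 4 (valence 4) → 0 H
  atom 15: O, bond orders sum to 2 (valence 2) → 0 H
  atom 16: N, bond orders sum to 1 (valence 3) → 2 H
Total hydrogens: 13.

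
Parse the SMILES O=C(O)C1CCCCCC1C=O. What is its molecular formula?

C9H14O3

Walk through each heavy atom and fill implicit hydrogens from standard valence (C 4, N 3, O 2, S 2, halogen 1):
  atom 1: O, bond orders sum to 2 (valence 2) → 0 H
  atom 2: C, bond orders sum to 4 (valence 4) → 0 H
  atom 3: O, bond orders sum to 1 (valence 2) → 1 H
  atom 4: C, bond orders sum to 3 (valence 4) → 1 H
  atom 5: C, bond orders sum to 2 (valence 4) → 2 H
  atom 6: C, bond orders sum to 2 (valence 4) → 2 H
  atom 7: C, bond orders sum to 2 (valence 4) → 2 H
  atom 8: C, bond orders sum to 2 (valence 4) → 2 H
  atom 9: C, bond orders sum to 2 (valence 4) → 2 H
  atom 10: C, bond orders sum to 3 (valence 4) → 1 H
  atom 11: C, bond orders sum to 3 (valence 4) → 1 H
  atom 12: O, bond orders sum to 2 (valence 2) → 0 H
Totals → C:9, H:14, O:3.
In Hill order: C9H14O3.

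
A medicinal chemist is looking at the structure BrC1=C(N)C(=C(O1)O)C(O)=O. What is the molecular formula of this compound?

C5H4BrNO4

Walk through each heavy atom and fill implicit hydrogens from standard valence (C 4, N 3, O 2, S 2, halogen 1):
  atom 1: Br (halogen, monovalent) → 0 H
  atom 2: C, bond orders sum to 4 (valence 4) → 0 H
  atom 3: C, bond orders sum to 4 (valence 4) → 0 H
  atom 4: N, bond orders sum to 1 (valence 3) → 2 H
  atom 5: C, bond orders sum to 4 (valence 4) → 0 H
  atom 6: C, bond orders sum to 4 (valence 4) → 0 H
  atom 7: O, bond orders sum to 2 (valence 2) → 0 H
  atom 8: O, bond orders sum to 1 (valence 2) → 1 H
  atom 9: C, bond orders sum to 4 (valence 4) → 0 H
  atom 10: O, bond orders sum to 1 (valence 2) → 1 H
  atom 11: O, bond orders sum to 2 (valence 2) → 0 H
Totals → C:5, H:4, Br:1, N:1, O:4.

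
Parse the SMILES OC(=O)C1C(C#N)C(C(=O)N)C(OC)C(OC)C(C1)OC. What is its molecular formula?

C13H20N2O6

Walk through each heavy atom and fill implicit hydrogens from standard valence (C 4, N 3, O 2, S 2, halogen 1):
  atom 1: O, bond orders sum to 1 (valence 2) → 1 H
  atom 2: C, bond orders sum to 4 (valence 4) → 0 H
  atom 3: O, bond orders sum to 2 (valence 2) → 0 H
  atom 4: C, bond orders sum to 3 (valence 4) → 1 H
  atom 5: C, bond orders sum to 3 (valence 4) → 1 H
  atom 6: C, bond orders sum to 4 (valence 4) → 0 H
  atom 7: N, bond orders sum to 3 (valence 3) → 0 H
  atom 8: C, bond orders sum to 3 (valence 4) → 1 H
  atom 9: C, bond orders sum to 4 (valence 4) → 0 H
  atom 10: O, bond orders sum to 2 (valence 2) → 0 H
  atom 11: N, bond orders sum to 1 (valence 3) → 2 H
  atom 12: C, bond orders sum to 3 (valence 4) → 1 H
  atom 13: O, bond orders sum to 2 (valence 2) → 0 H
  atom 14: C, bond orders sum to 1 (valence 4) → 3 H
  atom 15: C, bond orders sum to 3 (valence 4) → 1 H
  atom 16: O, bond orders sum to 2 (valence 2) → 0 H
  atom 17: C, bond orders sum to 1 (valence 4) → 3 H
  atom 18: C, bond orders sum to 3 (valence 4) → 1 H
  atom 19: C, bond orders sum to 2 (valence 4) → 2 H
  atom 20: O, bond orders sum to 2 (valence 2) → 0 H
  atom 21: C, bond orders sum to 1 (valence 4) → 3 H
Totals → C:13, H:20, N:2, O:6.
In Hill order: C13H20N2O6.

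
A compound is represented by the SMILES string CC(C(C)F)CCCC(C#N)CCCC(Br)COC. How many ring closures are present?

In SMILES, each pair of matching ring-closure digits denotes one ring-closing bond; the number of such bonds equals the number of independent rings.
Ring-closure bonds here: 0.

0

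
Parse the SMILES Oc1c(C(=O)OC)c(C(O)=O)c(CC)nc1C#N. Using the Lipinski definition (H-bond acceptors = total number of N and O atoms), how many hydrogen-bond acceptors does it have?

N atoms: 2; O atoms: 5.
Lipinski HBA = 2 + 5 = 7.

7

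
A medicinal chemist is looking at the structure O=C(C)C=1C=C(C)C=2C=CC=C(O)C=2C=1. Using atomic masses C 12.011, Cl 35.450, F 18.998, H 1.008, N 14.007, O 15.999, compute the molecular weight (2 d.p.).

200.24 g/mol

First, the molecular formula is C13H12O2 (counting implicit H from valence).
  C: 13 × 12.011 = 156.143
  H: 12 × 1.008 = 12.096
  O: 2 × 15.999 = 31.998
Sum: 13×12.011 + 12×1.008 + 2×15.999 = 200.237 → 200.24 g/mol.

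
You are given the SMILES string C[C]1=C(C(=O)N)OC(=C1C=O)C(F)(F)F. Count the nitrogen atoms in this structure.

Scan the SMILES for N atoms (remember two-letter symbols like Cl and Br are single atoms).
Nitrogen count: 1.

1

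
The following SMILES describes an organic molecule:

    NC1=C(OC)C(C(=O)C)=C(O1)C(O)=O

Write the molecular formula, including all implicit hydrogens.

Walk through each heavy atom and fill implicit hydrogens from standard valence (C 4, N 3, O 2, S 2, halogen 1):
  atom 1: N, bond orders sum to 1 (valence 3) → 2 H
  atom 2: C, bond orders sum to 4 (valence 4) → 0 H
  atom 3: C, bond orders sum to 4 (valence 4) → 0 H
  atom 4: O, bond orders sum to 2 (valence 2) → 0 H
  atom 5: C, bond orders sum to 1 (valence 4) → 3 H
  atom 6: C, bond orders sum to 4 (valence 4) → 0 H
  atom 7: C, bond orders sum to 4 (valence 4) → 0 H
  atom 8: O, bond orders sum to 2 (valence 2) → 0 H
  atom 9: C, bond orders sum to 1 (valence 4) → 3 H
  atom 10: C, bond orders sum to 4 (valence 4) → 0 H
  atom 11: O, bond orders sum to 2 (valence 2) → 0 H
  atom 12: C, bond orders sum to 4 (valence 4) → 0 H
  atom 13: O, bond orders sum to 1 (valence 2) → 1 H
  atom 14: O, bond orders sum to 2 (valence 2) → 0 H
Totals → C:8, H:9, N:1, O:5.
In Hill order: C8H9NO5.

C8H9NO5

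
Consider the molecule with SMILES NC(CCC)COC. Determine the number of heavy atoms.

8

Every atom symbol written in the SMILES (organic subset) is one heavy atom; implicit H are not written.
Heavy atoms by element → C:6, N:1, O:1.
Total: 8.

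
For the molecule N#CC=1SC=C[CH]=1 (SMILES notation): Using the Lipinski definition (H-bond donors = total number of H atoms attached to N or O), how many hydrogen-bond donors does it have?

Donors: find every N or O and count the H atoms it carries.
  atom 1 (N): bond orders sum to 3 → 0 H
Lipinski HBD = 0.

0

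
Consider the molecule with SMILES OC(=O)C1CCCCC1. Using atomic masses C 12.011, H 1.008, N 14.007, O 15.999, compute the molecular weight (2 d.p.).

First, the molecular formula is C7H12O2 (counting implicit H from valence).
  C: 7 × 12.011 = 84.077
  H: 12 × 1.008 = 12.096
  O: 2 × 15.999 = 31.998
Sum: 7×12.011 + 12×1.008 + 2×15.999 = 128.171 → 128.17 g/mol.

128.17 g/mol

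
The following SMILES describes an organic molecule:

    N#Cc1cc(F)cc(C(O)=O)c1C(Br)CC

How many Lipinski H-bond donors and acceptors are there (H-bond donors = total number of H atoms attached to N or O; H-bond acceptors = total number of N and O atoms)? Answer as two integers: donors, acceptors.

1, 3

Donors: find every N or O and count the H atoms it carries.
  atom 1 (N): bond orders sum to 3 → 0 H
  atom 10 (O): bond orders sum to 1 → 1 H
  atom 11 (O): bond orders sum to 2 → 0 H
Lipinski HBD = 1.
Acceptors: N atoms = 1, O atoms = 2 → HBA = 3.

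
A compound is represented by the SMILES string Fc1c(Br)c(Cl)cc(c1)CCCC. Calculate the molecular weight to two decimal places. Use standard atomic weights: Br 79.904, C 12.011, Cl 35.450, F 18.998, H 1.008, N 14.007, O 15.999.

265.55 g/mol

First, the molecular formula is C10H11BrClF (counting implicit H from valence).
  Br: 1 × 79.904 = 79.904
  C: 10 × 12.011 = 120.110
  Cl: 1 × 35.450 = 35.450
  F: 1 × 18.998 = 18.998
  H: 11 × 1.008 = 11.088
Sum: 1×79.904 + 10×12.011 + 1×35.450 + 1×18.998 + 11×1.008 = 265.550 → 265.55 g/mol.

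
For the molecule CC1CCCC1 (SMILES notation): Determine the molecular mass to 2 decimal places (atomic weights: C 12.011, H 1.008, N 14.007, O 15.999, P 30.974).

84.16 g/mol

First, the molecular formula is C6H12 (counting implicit H from valence).
  C: 6 × 12.011 = 72.066
  H: 12 × 1.008 = 12.096
Sum: 6×12.011 + 12×1.008 = 84.162 → 84.16 g/mol.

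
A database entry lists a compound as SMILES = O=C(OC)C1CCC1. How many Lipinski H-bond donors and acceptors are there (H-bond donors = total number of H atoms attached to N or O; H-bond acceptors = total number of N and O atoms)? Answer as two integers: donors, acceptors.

0, 2

Donors: find every N or O and count the H atoms it carries.
  atom 1 (O): bond orders sum to 2 → 0 H
  atom 3 (O): bond orders sum to 2 → 0 H
Lipinski HBD = 0.
Acceptors: N atoms = 0, O atoms = 2 → HBA = 2.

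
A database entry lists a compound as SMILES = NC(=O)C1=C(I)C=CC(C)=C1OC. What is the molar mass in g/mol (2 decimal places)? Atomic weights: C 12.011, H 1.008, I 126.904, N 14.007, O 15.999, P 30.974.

First, the molecular formula is C9H10INO2 (counting implicit H from valence).
  C: 9 × 12.011 = 108.099
  H: 10 × 1.008 = 10.080
  I: 1 × 126.904 = 126.904
  N: 1 × 14.007 = 14.007
  O: 2 × 15.999 = 31.998
Sum: 9×12.011 + 10×1.008 + 1×126.904 + 1×14.007 + 2×15.999 = 291.088 → 291.09 g/mol.

291.09 g/mol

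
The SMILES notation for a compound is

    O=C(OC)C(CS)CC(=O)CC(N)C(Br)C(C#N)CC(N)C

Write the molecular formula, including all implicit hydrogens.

C14H24BrN3O3S

Walk through each heavy atom and fill implicit hydrogens from standard valence (C 4, N 3, O 2, S 2, halogen 1):
  atom 1: O, bond orders sum to 2 (valence 2) → 0 H
  atom 2: C, bond orders sum to 4 (valence 4) → 0 H
  atom 3: O, bond orders sum to 2 (valence 2) → 0 H
  atom 4: C, bond orders sum to 1 (valence 4) → 3 H
  atom 5: C, bond orders sum to 3 (valence 4) → 1 H
  atom 6: C, bond orders sum to 2 (valence 4) → 2 H
  atom 7: S, bond orders sum to 1 (valence 2) → 1 H
  atom 8: C, bond orders sum to 2 (valence 4) → 2 H
  atom 9: C, bond orders sum to 4 (valence 4) → 0 H
  atom 10: O, bond orders sum to 2 (valence 2) → 0 H
  atom 11: C, bond orders sum to 2 (valence 4) → 2 H
  atom 12: C, bond orders sum to 3 (valence 4) → 1 H
  atom 13: N, bond orders sum to 1 (valence 3) → 2 H
  atom 14: C, bond orders sum to 3 (valence 4) → 1 H
  atom 15: Br (halogen, monovalent) → 0 H
  atom 16: C, bond orders sum to 3 (valence 4) → 1 H
  atom 17: C, bond orders sum to 4 (valence 4) → 0 H
  atom 18: N, bond orders sum to 3 (valence 3) → 0 H
  atom 19: C, bond orders sum to 2 (valence 4) → 2 H
  atom 20: C, bond orders sum to 3 (valence 4) → 1 H
  atom 21: N, bond orders sum to 1 (valence 3) → 2 H
  atom 22: C, bond orders sum to 1 (valence 4) → 3 H
Totals → C:14, H:24, Br:1, N:3, O:3, S:1.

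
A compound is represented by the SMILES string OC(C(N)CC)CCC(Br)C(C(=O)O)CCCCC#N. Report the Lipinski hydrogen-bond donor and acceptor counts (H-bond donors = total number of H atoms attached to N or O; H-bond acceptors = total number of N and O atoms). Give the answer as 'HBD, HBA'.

4, 5

Donors: find every N or O and count the H atoms it carries.
  atom 1 (O): bond orders sum to 1 → 1 H
  atom 4 (N): bond orders sum to 1 → 2 H
  atom 13 (O): bond orders sum to 2 → 0 H
  atom 14 (O): bond orders sum to 1 → 1 H
  atom 20 (N): bond orders sum to 3 → 0 H
Lipinski HBD = 4.
Acceptors: N atoms = 2, O atoms = 3 → HBA = 5.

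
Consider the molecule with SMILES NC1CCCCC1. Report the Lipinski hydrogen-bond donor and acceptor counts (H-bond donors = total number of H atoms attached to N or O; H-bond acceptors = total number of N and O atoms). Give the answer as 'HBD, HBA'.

Donors: find every N or O and count the H atoms it carries.
  atom 1 (N): bond orders sum to 1 → 2 H
Lipinski HBD = 2.
Acceptors: N atoms = 1, O atoms = 0 → HBA = 1.

2, 1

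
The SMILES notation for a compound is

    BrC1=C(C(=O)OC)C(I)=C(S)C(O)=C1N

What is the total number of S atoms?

1

Scan the SMILES for S atoms (remember two-letter symbols like Cl and Br are single atoms).
Sulfur count: 1.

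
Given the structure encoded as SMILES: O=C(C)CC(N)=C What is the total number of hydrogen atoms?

9

Walk through each heavy atom and fill implicit hydrogens from standard valence (C 4, N 3, O 2, S 2, halogen 1):
  atom 1: O, bond orders sum to 2 (valence 2) → 0 H
  atom 2: C, bond orders sum to 4 (valence 4) → 0 H
  atom 3: C, bond orders sum to 1 (valence 4) → 3 H
  atom 4: C, bond orders sum to 2 (valence 4) → 2 H
  atom 5: C, bond orders sum to 4 (valence 4) → 0 H
  atom 6: N, bond orders sum to 1 (valence 3) → 2 H
  atom 7: C, bond orders sum to 2 (valence 4) → 2 H
Total hydrogens: 9.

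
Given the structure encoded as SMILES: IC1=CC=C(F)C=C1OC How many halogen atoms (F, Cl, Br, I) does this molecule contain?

2

Halogen atoms appear at heavy-atom positions 1, 6 (1×F, 1×I).
Other groups present: 1 ether.
Halogen count: 2.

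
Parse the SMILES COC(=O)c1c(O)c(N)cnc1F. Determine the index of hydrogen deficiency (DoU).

Molecular formula: C7H7FN2O3.
DoU = (2C + 2 + N − H − X) / 2, where X is the halogen count and O/S are ignored.
    = (2·7 + 2 + 2 − 7 − 1) / 2 = 10 / 2 = 5.

5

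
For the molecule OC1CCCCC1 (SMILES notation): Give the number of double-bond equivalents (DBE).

Molecular formula: C6H12O.
DoU = (2C + 2 + N − H − X) / 2, where X is the halogen count and O/S are ignored.
    = (2·6 + 2 + 0 − 12 − 0) / 2 = 2 / 2 = 1.

1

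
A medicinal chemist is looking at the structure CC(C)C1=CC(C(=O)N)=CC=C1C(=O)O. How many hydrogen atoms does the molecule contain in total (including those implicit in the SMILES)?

13

Walk through each heavy atom and fill implicit hydrogens from standard valence (C 4, N 3, O 2, S 2, halogen 1):
  atom 1: C, bond orders sum to 1 (valence 4) → 3 H
  atom 2: C, bond orders sum to 3 (valence 4) → 1 H
  atom 3: C, bond orders sum to 1 (valence 4) → 3 H
  atom 4: C, bond orders sum to 4 (valence 4) → 0 H
  atom 5: C, bond orders sum to 3 (valence 4) → 1 H
  atom 6: C, bond orders sum to 4 (valence 4) → 0 H
  atom 7: C, bond orders sum to 4 (valence 4) → 0 H
  atom 8: O, bond orders sum to 2 (valence 2) → 0 H
  atom 9: N, bond orders sum to 1 (valence 3) → 2 H
  atom 10: C, bond orders sum to 3 (valence 4) → 1 H
  atom 11: C, bond orders sum to 3 (valence 4) → 1 H
  atom 12: C, bond orders sum to 4 (valence 4) → 0 H
  atom 13: C, bond orders sum to 4 (valence 4) → 0 H
  atom 14: O, bond orders sum to 2 (valence 2) → 0 H
  atom 15: O, bond orders sum to 1 (valence 2) → 1 H
Total hydrogens: 13.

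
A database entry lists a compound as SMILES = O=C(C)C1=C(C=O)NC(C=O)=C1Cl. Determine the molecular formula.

Walk through each heavy atom and fill implicit hydrogens from standard valence (C 4, N 3, O 2, S 2, halogen 1):
  atom 1: O, bond orders sum to 2 (valence 2) → 0 H
  atom 2: C, bond orders sum to 4 (valence 4) → 0 H
  atom 3: C, bond orders sum to 1 (valence 4) → 3 H
  atom 4: C, bond orders sum to 4 (valence 4) → 0 H
  atom 5: C, bond orders sum to 4 (valence 4) → 0 H
  atom 6: C, bond orders sum to 3 (valence 4) → 1 H
  atom 7: O, bond orders sum to 2 (valence 2) → 0 H
  atom 8: N, bond orders sum to 2 (valence 3) → 1 H
  atom 9: C, bond orders sum to 4 (valence 4) → 0 H
  atom 10: C, bond orders sum to 3 (valence 4) → 1 H
  atom 11: O, bond orders sum to 2 (valence 2) → 0 H
  atom 12: C, bond orders sum to 4 (valence 4) → 0 H
  atom 13: Cl (halogen, monovalent) → 0 H
Totals → C:8, H:6, Cl:1, N:1, O:3.
In Hill order: C8H6ClNO3.

C8H6ClNO3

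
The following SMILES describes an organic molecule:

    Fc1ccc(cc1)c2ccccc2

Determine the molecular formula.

Walk through each heavy atom and fill implicit hydrogens from standard valence (C 4, N 3, O 2, S 2, halogen 1); for lowercase aromatic atoms, an aromatic c carries 1 H when it has two neighbours and 0 H with three, and aromatic n carries 0 H:
  atom 1: F (halogen, monovalent) → 0 H
  atom 2: aromatic c, 3 neighbours → 0 H
  atom 3: aromatic c, 2 neighbours → 1 H
  atom 4: aromatic c, 2 neighbours → 1 H
  atom 5: aromatic c, 3 neighbours → 0 H
  atom 6: aromatic c, 2 neighbours → 1 H
  atom 7: aromatic c, 2 neighbours → 1 H
  atom 8: aromatic c, 3 neighbours → 0 H
  atom 9: aromatic c, 2 neighbours → 1 H
  atom 10: aromatic c, 2 neighbours → 1 H
  atom 11: aromatic c, 2 neighbours → 1 H
  atom 12: aromatic c, 2 neighbours → 1 H
  atom 13: aromatic c, 2 neighbours → 1 H
Totals → C:12, H:9, F:1.
In Hill order: C12H9F.

C12H9F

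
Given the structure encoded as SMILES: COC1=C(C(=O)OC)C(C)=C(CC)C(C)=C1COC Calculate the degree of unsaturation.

Molecular formula: C15H22O4.
DoU = (2C + 2 + N − H − X) / 2, where X is the halogen count and O/S are ignored.
    = (2·15 + 2 + 0 − 22 − 0) / 2 = 10 / 2 = 5.

5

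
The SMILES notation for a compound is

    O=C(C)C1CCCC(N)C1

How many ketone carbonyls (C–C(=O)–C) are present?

1

The ketone motif appears at heavy-atom position 2 in the SMILES.
Other groups present: 1 primary amine.
Ketone count: 1.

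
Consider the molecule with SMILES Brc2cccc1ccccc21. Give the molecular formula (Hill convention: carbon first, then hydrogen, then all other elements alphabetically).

Walk through each heavy atom and fill implicit hydrogens from standard valence (C 4, N 3, O 2, S 2, halogen 1); for lowercase aromatic atoms, an aromatic c carries 1 H when it has two neighbours and 0 H with three, and aromatic n carries 0 H:
  atom 1: Br (halogen, monovalent) → 0 H
  atom 2: aromatic c, 3 neighbours → 0 H
  atom 3: aromatic c, 2 neighbours → 1 H
  atom 4: aromatic c, 2 neighbours → 1 H
  atom 5: aromatic c, 2 neighbours → 1 H
  atom 6: aromatic c, 3 neighbours → 0 H
  atom 7: aromatic c, 2 neighbours → 1 H
  atom 8: aromatic c, 2 neighbours → 1 H
  atom 9: aromatic c, 2 neighbours → 1 H
  atom 10: aromatic c, 2 neighbours → 1 H
  atom 11: aromatic c, 3 neighbours → 0 H
Totals → C:10, H:7, Br:1.
In Hill order: C10H7Br.

C10H7Br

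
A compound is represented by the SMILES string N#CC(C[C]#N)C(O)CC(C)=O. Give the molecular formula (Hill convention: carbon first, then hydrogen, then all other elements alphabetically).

C8H10N2O2

Walk through each heavy atom and fill implicit hydrogens from standard valence (C 4, N 3, O 2, S 2, halogen 1):
  atom 1: N, bond orders sum to 3 (valence 3) → 0 H
  atom 2: C, bond orders sum to 4 (valence 4) → 0 H
  atom 3: C, bond orders sum to 3 (valence 4) → 1 H
  atom 4: C, bond orders sum to 2 (valence 4) → 2 H
  atom 5: C with explicit H count 0
  atom 6: N, bond orders sum to 3 (valence 3) → 0 H
  atom 7: C, bond orders sum to 3 (valence 4) → 1 H
  atom 8: O, bond orders sum to 1 (valence 2) → 1 H
  atom 9: C, bond orders sum to 2 (valence 4) → 2 H
  atom 10: C, bond orders sum to 4 (valence 4) → 0 H
  atom 11: C, bond orders sum to 1 (valence 4) → 3 H
  atom 12: O, bond orders sum to 2 (valence 2) → 0 H
Totals → C:8, H:10, N:2, O:2.
In Hill order: C8H10N2O2.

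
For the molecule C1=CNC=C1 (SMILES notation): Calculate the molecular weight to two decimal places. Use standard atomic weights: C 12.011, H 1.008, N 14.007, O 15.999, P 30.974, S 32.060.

67.09 g/mol

First, the molecular formula is C4H5N (counting implicit H from valence).
  C: 4 × 12.011 = 48.044
  H: 5 × 1.008 = 5.040
  N: 1 × 14.007 = 14.007
Sum: 4×12.011 + 5×1.008 + 1×14.007 = 67.091 → 67.09 g/mol.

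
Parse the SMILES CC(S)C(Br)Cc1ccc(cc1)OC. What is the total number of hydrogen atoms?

15

Walk through each heavy atom and fill implicit hydrogens from standard valence (C 4, N 3, O 2, S 2, halogen 1); for lowercase aromatic atoms, an aromatic c carries 1 H when it has two neighbours and 0 H with three, and aromatic n carries 0 H:
  atom 1: C, bond orders sum to 1 (valence 4) → 3 H
  atom 2: C, bond orders sum to 3 (valence 4) → 1 H
  atom 3: S, bond orders sum to 1 (valence 2) → 1 H
  atom 4: C, bond orders sum to 3 (valence 4) → 1 H
  atom 5: Br (halogen, monovalent) → 0 H
  atom 6: C, bond orders sum to 2 (valence 4) → 2 H
  atom 7: aromatic c, 3 neighbours → 0 H
  atom 8: aromatic c, 2 neighbours → 1 H
  atom 9: aromatic c, 2 neighbours → 1 H
  atom 10: aromatic c, 3 neighbours → 0 H
  atom 11: aromatic c, 2 neighbours → 1 H
  atom 12: aromatic c, 2 neighbours → 1 H
  atom 13: O, bond orders sum to 2 (valence 2) → 0 H
  atom 14: C, bond orders sum to 1 (valence 4) → 3 H
Total hydrogens: 15.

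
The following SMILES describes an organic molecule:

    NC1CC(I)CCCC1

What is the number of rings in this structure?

1

In SMILES, each pair of matching ring-closure digits denotes one ring-closing bond; the number of such bonds equals the number of independent rings.
Ring-closure bonds here: 1.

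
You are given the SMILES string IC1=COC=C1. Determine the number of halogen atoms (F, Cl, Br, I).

1

Halogen atoms appear at heavy-atom position 1 (1×I).
Halogen count: 1.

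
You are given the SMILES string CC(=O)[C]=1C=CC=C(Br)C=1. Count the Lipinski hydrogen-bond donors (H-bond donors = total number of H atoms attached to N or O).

0

Donors: find every N or O and count the H atoms it carries.
  atom 3 (O): bond orders sum to 2 → 0 H
Lipinski HBD = 0.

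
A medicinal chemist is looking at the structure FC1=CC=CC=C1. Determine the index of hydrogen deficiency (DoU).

Molecular formula: C6H5F.
DoU = (2C + 2 + N − H − X) / 2, where X is the halogen count and O/S are ignored.
    = (2·6 + 2 + 0 − 5 − 1) / 2 = 8 / 2 = 4.

4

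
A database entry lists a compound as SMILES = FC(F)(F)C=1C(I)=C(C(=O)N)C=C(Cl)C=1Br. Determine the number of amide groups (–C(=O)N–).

The amide motif appears at heavy-atom position 9 in the SMILES.
Amide count: 1.

1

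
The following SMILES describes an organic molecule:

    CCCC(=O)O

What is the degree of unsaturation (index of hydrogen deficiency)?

Degree of unsaturation = (number of rings) + (number of π bonds).
Ring closures in the SMILES: 0.
π bonds: 1 double bond (each 1 DoU) → 1 DoU from unsaturation.
Total DoU = 0 + 1 = 1.

1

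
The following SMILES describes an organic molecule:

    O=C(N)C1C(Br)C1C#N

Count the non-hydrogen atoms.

Every atom symbol written in the SMILES (organic subset) is one heavy atom; implicit H are not written.
Heavy atoms by element → Br:1, C:5, N:2, O:1.
Total: 9.

9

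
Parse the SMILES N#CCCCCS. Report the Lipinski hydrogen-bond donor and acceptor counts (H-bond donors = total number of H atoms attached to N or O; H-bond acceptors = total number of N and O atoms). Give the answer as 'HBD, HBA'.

Donors: find every N or O and count the H atoms it carries.
  atom 1 (N): bond orders sum to 3 → 0 H
Lipinski HBD = 0.
Acceptors: N atoms = 1, O atoms = 0 → HBA = 1.

0, 1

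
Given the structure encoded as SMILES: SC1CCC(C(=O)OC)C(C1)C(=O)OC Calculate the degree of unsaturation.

Degree of unsaturation = (number of rings) + (number of π bonds).
Ring closures in the SMILES: 1.
π bonds: 2 double bonds (each 1 DoU) → 2 DoU from unsaturation.
Total DoU = 1 + 2 = 3.

3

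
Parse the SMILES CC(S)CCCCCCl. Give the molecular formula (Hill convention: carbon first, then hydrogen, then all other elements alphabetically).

C7H15ClS

Walk through each heavy atom and fill implicit hydrogens from standard valence (C 4, N 3, O 2, S 2, halogen 1):
  atom 1: C, bond orders sum to 1 (valence 4) → 3 H
  atom 2: C, bond orders sum to 3 (valence 4) → 1 H
  atom 3: S, bond orders sum to 1 (valence 2) → 1 H
  atom 4: C, bond orders sum to 2 (valence 4) → 2 H
  atom 5: C, bond orders sum to 2 (valence 4) → 2 H
  atom 6: C, bond orders sum to 2 (valence 4) → 2 H
  atom 7: C, bond orders sum to 2 (valence 4) → 2 H
  atom 8: C, bond orders sum to 2 (valence 4) → 2 H
  atom 9: Cl (halogen, monovalent) → 0 H
Totals → C:7, H:15, Cl:1, S:1.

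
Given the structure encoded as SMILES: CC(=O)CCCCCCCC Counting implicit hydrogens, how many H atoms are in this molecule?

Walk through each heavy atom and fill implicit hydrogens from standard valence (C 4, N 3, O 2, S 2, halogen 1):
  atom 1: C, bond orders sum to 1 (valence 4) → 3 H
  atom 2: C, bond orders sum to 4 (valence 4) → 0 H
  atom 3: O, bond orders sum to 2 (valence 2) → 0 H
  atom 4: C, bond orders sum to 2 (valence 4) → 2 H
  atom 5: C, bond orders sum to 2 (valence 4) → 2 H
  atom 6: C, bond orders sum to 2 (valence 4) → 2 H
  atom 7: C, bond orders sum to 2 (valence 4) → 2 H
  atom 8: C, bond orders sum to 2 (valence 4) → 2 H
  atom 9: C, bond orders sum to 2 (valence 4) → 2 H
  atom 10: C, bond orders sum to 2 (valence 4) → 2 H
  atom 11: C, bond orders sum to 1 (valence 4) → 3 H
Total hydrogens: 20.

20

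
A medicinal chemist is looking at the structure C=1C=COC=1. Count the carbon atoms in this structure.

Count every carbon token in the SMILES (each C, including those in ring-closure positions and inside branches).
Carbon count: 4.

4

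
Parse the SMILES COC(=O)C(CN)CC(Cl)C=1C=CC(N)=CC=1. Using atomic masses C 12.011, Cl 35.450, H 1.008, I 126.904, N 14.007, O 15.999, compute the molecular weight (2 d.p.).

First, the molecular formula is C12H17ClN2O2 (counting implicit H from valence).
  C: 12 × 12.011 = 144.132
  Cl: 1 × 35.450 = 35.450
  H: 17 × 1.008 = 17.136
  N: 2 × 14.007 = 28.014
  O: 2 × 15.999 = 31.998
Sum: 12×12.011 + 1×35.450 + 17×1.008 + 2×14.007 + 2×15.999 = 256.730 → 256.73 g/mol.

256.73 g/mol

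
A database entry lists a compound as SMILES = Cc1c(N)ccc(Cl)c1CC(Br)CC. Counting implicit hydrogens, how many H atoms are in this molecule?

15

Walk through each heavy atom and fill implicit hydrogens from standard valence (C 4, N 3, O 2, S 2, halogen 1); for lowercase aromatic atoms, an aromatic c carries 1 H when it has two neighbours and 0 H with three, and aromatic n carries 0 H:
  atom 1: C, bond orders sum to 1 (valence 4) → 3 H
  atom 2: aromatic c, 3 neighbours → 0 H
  atom 3: aromatic c, 3 neighbours → 0 H
  atom 4: N, bond orders sum to 1 (valence 3) → 2 H
  atom 5: aromatic c, 2 neighbours → 1 H
  atom 6: aromatic c, 2 neighbours → 1 H
  atom 7: aromatic c, 3 neighbours → 0 H
  atom 8: Cl (halogen, monovalent) → 0 H
  atom 9: aromatic c, 3 neighbours → 0 H
  atom 10: C, bond orders sum to 2 (valence 4) → 2 H
  atom 11: C, bond orders sum to 3 (valence 4) → 1 H
  atom 12: Br (halogen, monovalent) → 0 H
  atom 13: C, bond orders sum to 2 (valence 4) → 2 H
  atom 14: C, bond orders sum to 1 (valence 4) → 3 H
Total hydrogens: 15.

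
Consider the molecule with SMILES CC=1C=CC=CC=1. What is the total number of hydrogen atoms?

8

Walk through each heavy atom and fill implicit hydrogens from standard valence (C 4, N 3, O 2, S 2, halogen 1):
  atom 1: C, bond orders sum to 1 (valence 4) → 3 H
  atom 2: C, bond orders sum to 4 (valence 4) → 0 H
  atom 3: C, bond orders sum to 3 (valence 4) → 1 H
  atom 4: C, bond orders sum to 3 (valence 4) → 1 H
  atom 5: C, bond orders sum to 3 (valence 4) → 1 H
  atom 6: C, bond orders sum to 3 (valence 4) → 1 H
  atom 7: C, bond orders sum to 3 (valence 4) → 1 H
Total hydrogens: 8.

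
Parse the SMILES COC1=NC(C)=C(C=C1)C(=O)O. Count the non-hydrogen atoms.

Every atom symbol written in the SMILES (organic subset) is one heavy atom; implicit H are not written.
Heavy atoms by element → C:8, N:1, O:3.
Total: 12.

12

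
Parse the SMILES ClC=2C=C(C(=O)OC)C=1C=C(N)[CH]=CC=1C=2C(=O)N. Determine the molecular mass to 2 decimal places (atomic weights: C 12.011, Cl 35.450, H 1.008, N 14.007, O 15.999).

278.69 g/mol

First, the molecular formula is C13H11ClN2O3 (counting implicit H from valence).
  C: 13 × 12.011 = 156.143
  Cl: 1 × 35.450 = 35.450
  H: 11 × 1.008 = 11.088
  N: 2 × 14.007 = 28.014
  O: 3 × 15.999 = 47.997
Sum: 13×12.011 + 1×35.450 + 11×1.008 + 2×14.007 + 3×15.999 = 278.692 → 278.69 g/mol.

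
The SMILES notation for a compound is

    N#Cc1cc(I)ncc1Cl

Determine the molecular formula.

C6H2ClIN2

Walk through each heavy atom and fill implicit hydrogens from standard valence (C 4, N 3, O 2, S 2, halogen 1); for lowercase aromatic atoms, an aromatic c carries 1 H when it has two neighbours and 0 H with three, and aromatic n carries 0 H:
  atom 1: N, bond orders sum to 3 (valence 3) → 0 H
  atom 2: C, bond orders sum to 4 (valence 4) → 0 H
  atom 3: aromatic c, 3 neighbours → 0 H
  atom 4: aromatic c, 2 neighbours → 1 H
  atom 5: aromatic c, 3 neighbours → 0 H
  atom 6: I (halogen, monovalent) → 0 H
  atom 7: aromatic n, 2 neighbours → 0 H
  atom 8: aromatic c, 2 neighbours → 1 H
  atom 9: aromatic c, 3 neighbours → 0 H
  atom 10: Cl (halogen, monovalent) → 0 H
Totals → C:6, H:2, Cl:1, I:1, N:2.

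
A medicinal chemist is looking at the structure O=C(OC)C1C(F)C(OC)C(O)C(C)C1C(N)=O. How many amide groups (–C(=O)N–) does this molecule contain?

The amide motif appears at heavy-atom position 16 in the SMILES.
Other groups present: 1 ester, 1 ether, 1 hydroxyl.
Amide count: 1.

1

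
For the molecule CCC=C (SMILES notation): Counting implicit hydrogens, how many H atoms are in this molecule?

Walk through each heavy atom and fill implicit hydrogens from standard valence (C 4, N 3, O 2, S 2, halogen 1):
  atom 1: C, bond orders sum to 1 (valence 4) → 3 H
  atom 2: C, bond orders sum to 2 (valence 4) → 2 H
  atom 3: C, bond orders sum to 3 (valence 4) → 1 H
  atom 4: C, bond orders sum to 2 (valence 4) → 2 H
Total hydrogens: 8.

8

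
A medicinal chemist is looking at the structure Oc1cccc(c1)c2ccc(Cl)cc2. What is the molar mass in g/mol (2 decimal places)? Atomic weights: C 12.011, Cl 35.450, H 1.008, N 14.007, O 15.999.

204.65 g/mol

First, the molecular formula is C12H9ClO (counting implicit H from valence).
  C: 12 × 12.011 = 144.132
  Cl: 1 × 35.450 = 35.450
  H: 9 × 1.008 = 9.072
  O: 1 × 15.999 = 15.999
Sum: 12×12.011 + 1×35.450 + 9×1.008 + 1×15.999 = 204.653 → 204.65 g/mol.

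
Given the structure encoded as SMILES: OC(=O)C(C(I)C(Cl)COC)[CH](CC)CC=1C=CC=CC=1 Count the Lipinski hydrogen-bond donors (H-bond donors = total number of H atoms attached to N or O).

1

Donors: find every N or O and count the H atoms it carries.
  atom 1 (O): bond orders sum to 1 → 1 H
  atom 3 (O): bond orders sum to 2 → 0 H
  atom 10 (O): bond orders sum to 2 → 0 H
Lipinski HBD = 1.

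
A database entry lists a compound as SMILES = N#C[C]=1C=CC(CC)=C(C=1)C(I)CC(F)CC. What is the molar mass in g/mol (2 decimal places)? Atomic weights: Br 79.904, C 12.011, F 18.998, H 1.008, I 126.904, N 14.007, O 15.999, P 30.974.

345.20 g/mol

First, the molecular formula is C14H17FIN (counting implicit H from valence).
  C: 14 × 12.011 = 168.154
  F: 1 × 18.998 = 18.998
  H: 17 × 1.008 = 17.136
  I: 1 × 126.904 = 126.904
  N: 1 × 14.007 = 14.007
Sum: 14×12.011 + 1×18.998 + 17×1.008 + 1×126.904 + 1×14.007 = 345.199 → 345.20 g/mol.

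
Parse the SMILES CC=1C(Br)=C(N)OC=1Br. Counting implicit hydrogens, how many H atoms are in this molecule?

Walk through each heavy atom and fill implicit hydrogens from standard valence (C 4, N 3, O 2, S 2, halogen 1):
  atom 1: C, bond orders sum to 1 (valence 4) → 3 H
  atom 2: C, bond orders sum to 4 (valence 4) → 0 H
  atom 3: C, bond orders sum to 4 (valence 4) → 0 H
  atom 4: Br (halogen, monovalent) → 0 H
  atom 5: C, bond orders sum to 4 (valence 4) → 0 H
  atom 6: N, bond orders sum to 1 (valence 3) → 2 H
  atom 7: O, bond orders sum to 2 (valence 2) → 0 H
  atom 8: C, bond orders sum to 4 (valence 4) → 0 H
  atom 9: Br (halogen, monovalent) → 0 H
Total hydrogens: 5.

5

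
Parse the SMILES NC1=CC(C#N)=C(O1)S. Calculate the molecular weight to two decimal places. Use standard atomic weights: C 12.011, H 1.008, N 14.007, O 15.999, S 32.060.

First, the molecular formula is C5H4N2OS (counting implicit H from valence).
  C: 5 × 12.011 = 60.055
  H: 4 × 1.008 = 4.032
  N: 2 × 14.007 = 28.014
  O: 1 × 15.999 = 15.999
  S: 1 × 32.060 = 32.060
Sum: 5×12.011 + 4×1.008 + 2×14.007 + 1×15.999 + 1×32.060 = 140.160 → 140.16 g/mol.

140.16 g/mol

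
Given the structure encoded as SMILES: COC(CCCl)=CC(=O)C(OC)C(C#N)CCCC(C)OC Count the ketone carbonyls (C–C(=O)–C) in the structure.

The ketone motif appears at heavy-atom position 8 in the SMILES.
Other groups present: 1 alkene, 3 ether, 1 nitrile.
Ketone count: 1.

1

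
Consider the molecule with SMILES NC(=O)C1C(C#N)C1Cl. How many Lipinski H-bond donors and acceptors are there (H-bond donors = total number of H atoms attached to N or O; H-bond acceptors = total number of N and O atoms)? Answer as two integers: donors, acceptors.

Donors: find every N or O and count the H atoms it carries.
  atom 1 (N): bond orders sum to 1 → 2 H
  atom 3 (O): bond orders sum to 2 → 0 H
  atom 7 (N): bond orders sum to 3 → 0 H
Lipinski HBD = 2.
Acceptors: N atoms = 2, O atoms = 1 → HBA = 3.

2, 3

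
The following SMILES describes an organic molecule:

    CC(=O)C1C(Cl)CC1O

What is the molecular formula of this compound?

C6H9ClO2

Walk through each heavy atom and fill implicit hydrogens from standard valence (C 4, N 3, O 2, S 2, halogen 1):
  atom 1: C, bond orders sum to 1 (valence 4) → 3 H
  atom 2: C, bond orders sum to 4 (valence 4) → 0 H
  atom 3: O, bond orders sum to 2 (valence 2) → 0 H
  atom 4: C, bond orders sum to 3 (valence 4) → 1 H
  atom 5: C, bond orders sum to 3 (valence 4) → 1 H
  atom 6: Cl (halogen, monovalent) → 0 H
  atom 7: C, bond orders sum to 2 (valence 4) → 2 H
  atom 8: C, bond orders sum to 3 (valence 4) → 1 H
  atom 9: O, bond orders sum to 1 (valence 2) → 1 H
Totals → C:6, H:9, Cl:1, O:2.
In Hill order: C6H9ClO2.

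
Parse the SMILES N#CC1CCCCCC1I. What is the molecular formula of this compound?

Walk through each heavy atom and fill implicit hydrogens from standard valence (C 4, N 3, O 2, S 2, halogen 1):
  atom 1: N, bond orders sum to 3 (valence 3) → 0 H
  atom 2: C, bond orders sum to 4 (valence 4) → 0 H
  atom 3: C, bond orders sum to 3 (valence 4) → 1 H
  atom 4: C, bond orders sum to 2 (valence 4) → 2 H
  atom 5: C, bond orders sum to 2 (valence 4) → 2 H
  atom 6: C, bond orders sum to 2 (valence 4) → 2 H
  atom 7: C, bond orders sum to 2 (valence 4) → 2 H
  atom 8: C, bond orders sum to 2 (valence 4) → 2 H
  atom 9: C, bond orders sum to 3 (valence 4) → 1 H
  atom 10: I (halogen, monovalent) → 0 H
Totals → C:8, H:12, I:1, N:1.

C8H12IN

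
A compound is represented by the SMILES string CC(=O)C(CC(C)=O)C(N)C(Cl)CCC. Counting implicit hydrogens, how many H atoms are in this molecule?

Walk through each heavy atom and fill implicit hydrogens from standard valence (C 4, N 3, O 2, S 2, halogen 1):
  atom 1: C, bond orders sum to 1 (valence 4) → 3 H
  atom 2: C, bond orders sum to 4 (valence 4) → 0 H
  atom 3: O, bond orders sum to 2 (valence 2) → 0 H
  atom 4: C, bond orders sum to 3 (valence 4) → 1 H
  atom 5: C, bond orders sum to 2 (valence 4) → 2 H
  atom 6: C, bond orders sum to 4 (valence 4) → 0 H
  atom 7: C, bond orders sum to 1 (valence 4) → 3 H
  atom 8: O, bond orders sum to 2 (valence 2) → 0 H
  atom 9: C, bond orders sum to 3 (valence 4) → 1 H
  atom 10: N, bond orders sum to 1 (valence 3) → 2 H
  atom 11: C, bond orders sum to 3 (valence 4) → 1 H
  atom 12: Cl (halogen, monovalent) → 0 H
  atom 13: C, bond orders sum to 2 (valence 4) → 2 H
  atom 14: C, bond orders sum to 2 (valence 4) → 2 H
  atom 15: C, bond orders sum to 1 (valence 4) → 3 H
Total hydrogens: 20.

20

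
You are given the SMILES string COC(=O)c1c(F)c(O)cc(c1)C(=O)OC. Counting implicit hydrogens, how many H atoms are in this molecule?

Walk through each heavy atom and fill implicit hydrogens from standard valence (C 4, N 3, O 2, S 2, halogen 1); for lowercase aromatic atoms, an aromatic c carries 1 H when it has two neighbours and 0 H with three, and aromatic n carries 0 H:
  atom 1: C, bond orders sum to 1 (valence 4) → 3 H
  atom 2: O, bond orders sum to 2 (valence 2) → 0 H
  atom 3: C, bond orders sum to 4 (valence 4) → 0 H
  atom 4: O, bond orders sum to 2 (valence 2) → 0 H
  atom 5: aromatic c, 3 neighbours → 0 H
  atom 6: aromatic c, 3 neighbours → 0 H
  atom 7: F (halogen, monovalent) → 0 H
  atom 8: aromatic c, 3 neighbours → 0 H
  atom 9: O, bond orders sum to 1 (valence 2) → 1 H
  atom 10: aromatic c, 2 neighbours → 1 H
  atom 11: aromatic c, 3 neighbours → 0 H
  atom 12: aromatic c, 2 neighbours → 1 H
  atom 13: C, bond orders sum to 4 (valence 4) → 0 H
  atom 14: O, bond orders sum to 2 (valence 2) → 0 H
  atom 15: O, bond orders sum to 2 (valence 2) → 0 H
  atom 16: C, bond orders sum to 1 (valence 4) → 3 H
Total hydrogens: 9.

9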